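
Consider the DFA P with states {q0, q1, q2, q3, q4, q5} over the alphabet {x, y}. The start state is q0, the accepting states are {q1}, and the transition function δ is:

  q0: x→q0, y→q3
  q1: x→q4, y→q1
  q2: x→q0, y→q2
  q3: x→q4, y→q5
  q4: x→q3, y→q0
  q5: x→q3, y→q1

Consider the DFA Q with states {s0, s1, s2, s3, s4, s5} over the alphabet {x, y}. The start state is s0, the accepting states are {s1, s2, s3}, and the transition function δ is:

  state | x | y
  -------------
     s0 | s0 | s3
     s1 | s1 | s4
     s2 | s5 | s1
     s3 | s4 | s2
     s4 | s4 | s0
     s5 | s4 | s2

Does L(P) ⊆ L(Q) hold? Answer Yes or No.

No

The string yyyy is in L(P) but not in L(Q).
So L(P) ⊄ L(Q).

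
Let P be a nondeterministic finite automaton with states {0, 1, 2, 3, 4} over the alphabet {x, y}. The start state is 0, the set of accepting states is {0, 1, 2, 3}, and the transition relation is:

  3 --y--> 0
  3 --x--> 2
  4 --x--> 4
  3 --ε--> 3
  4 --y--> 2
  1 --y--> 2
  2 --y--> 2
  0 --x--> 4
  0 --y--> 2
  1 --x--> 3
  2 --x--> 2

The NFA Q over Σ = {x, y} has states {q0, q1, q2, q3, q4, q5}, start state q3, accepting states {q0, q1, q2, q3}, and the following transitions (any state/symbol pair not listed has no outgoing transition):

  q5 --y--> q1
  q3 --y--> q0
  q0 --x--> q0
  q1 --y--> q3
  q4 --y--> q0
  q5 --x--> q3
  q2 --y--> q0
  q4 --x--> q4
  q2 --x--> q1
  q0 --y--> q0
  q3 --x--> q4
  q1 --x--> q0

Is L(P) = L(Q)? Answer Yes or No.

Yes

Exploring the product automaton P × Q from the start pair (0, q3), following both machines on each input symbol, reaches 3 state pairs: (0, q3), (4, q4), (2, q0).
P accepts in {0, 1, 2, 3} and Q accepts in {q0, q1, q2, q3}. In every reachable pair the two components are either both accepting — (0, q3), (2, q0) — or both non-accepting, so no string is accepted by exactly one of the machines: L(P) \ L(Q) and L(Q) \ L(P) are both empty.
Hence every string is accepted by P iff it is accepted by Q, and the two languages coincide.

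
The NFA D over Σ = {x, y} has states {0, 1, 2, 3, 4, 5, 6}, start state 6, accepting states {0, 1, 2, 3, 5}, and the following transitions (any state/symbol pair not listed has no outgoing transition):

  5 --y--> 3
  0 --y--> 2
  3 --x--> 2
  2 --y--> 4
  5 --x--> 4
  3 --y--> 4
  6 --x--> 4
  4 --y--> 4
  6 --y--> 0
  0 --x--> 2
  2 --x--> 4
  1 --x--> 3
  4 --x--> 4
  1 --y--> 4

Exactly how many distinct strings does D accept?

3

The useful subgraph on states {0, 2, 6} is acyclic, so L(D) is finite; the longest accepting path visits 3 useful states, giving maximum string length 2.
Counting accepting paths from 6 by length: 1 of length 1, 2 of length 2. Total 3.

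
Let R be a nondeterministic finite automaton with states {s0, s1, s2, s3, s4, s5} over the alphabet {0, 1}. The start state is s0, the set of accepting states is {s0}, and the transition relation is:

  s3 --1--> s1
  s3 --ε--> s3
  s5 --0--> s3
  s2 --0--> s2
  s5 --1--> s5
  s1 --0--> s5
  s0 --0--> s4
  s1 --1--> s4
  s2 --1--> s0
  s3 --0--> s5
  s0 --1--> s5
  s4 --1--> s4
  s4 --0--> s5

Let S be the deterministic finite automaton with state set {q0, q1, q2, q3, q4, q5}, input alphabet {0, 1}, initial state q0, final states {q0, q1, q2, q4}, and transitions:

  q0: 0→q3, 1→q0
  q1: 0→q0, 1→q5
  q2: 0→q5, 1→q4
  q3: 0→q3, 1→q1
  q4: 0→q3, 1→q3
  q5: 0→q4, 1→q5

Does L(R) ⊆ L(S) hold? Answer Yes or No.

Exploring the product automaton R × S from the start pair (s0, q0), following both machines on each input symbol, reaches 16 state pairs: (s0, q0), (s4, q3), (s5, q0), (s5, q3), (s4, q1), (s3, q3), (s5, q1), (s4, q5), (s1, q1), (s3, q0), (s5, q5), (s5, q4), (s1, q0), (s3, q4), (s4, q0), (s1, q3).
R accepts in {s0} and S accepts in {q0, q1, q2, q4}. The reachable pairs whose R-component is accepting are (s0, q0); in each of them the S-component is accepting too, so the product for L(R) \ L(S) (R-component accepting, S-component rejecting) has no reachable accepting pair and the difference is empty.
Hence every string in L(R) is also in L(S).

Yes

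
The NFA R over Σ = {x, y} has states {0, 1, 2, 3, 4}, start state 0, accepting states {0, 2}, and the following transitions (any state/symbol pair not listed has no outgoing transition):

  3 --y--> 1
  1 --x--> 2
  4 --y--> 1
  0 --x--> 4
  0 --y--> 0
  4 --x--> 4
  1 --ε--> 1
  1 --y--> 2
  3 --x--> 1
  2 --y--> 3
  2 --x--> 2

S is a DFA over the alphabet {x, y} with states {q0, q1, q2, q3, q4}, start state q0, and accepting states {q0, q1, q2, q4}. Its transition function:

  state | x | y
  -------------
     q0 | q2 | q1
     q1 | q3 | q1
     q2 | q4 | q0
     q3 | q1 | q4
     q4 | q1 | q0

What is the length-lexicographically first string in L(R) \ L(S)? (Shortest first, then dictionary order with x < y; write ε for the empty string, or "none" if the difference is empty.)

The string xyyx is accepted by R but not by S.
No shorter string lies in the difference, and xyyx is the lexicographically first length-4 string in L(R) \ L(S).

xyyx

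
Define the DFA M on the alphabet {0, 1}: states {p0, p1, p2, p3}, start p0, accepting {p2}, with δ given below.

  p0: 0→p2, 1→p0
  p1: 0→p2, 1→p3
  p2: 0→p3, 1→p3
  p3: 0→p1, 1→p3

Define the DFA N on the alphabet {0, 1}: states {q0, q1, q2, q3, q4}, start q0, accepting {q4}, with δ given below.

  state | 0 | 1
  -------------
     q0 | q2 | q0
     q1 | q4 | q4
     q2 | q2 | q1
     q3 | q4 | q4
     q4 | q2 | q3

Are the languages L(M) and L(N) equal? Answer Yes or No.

No

The string 0 is accepted by M but rejected by N.
So L(M) ≠ L(N).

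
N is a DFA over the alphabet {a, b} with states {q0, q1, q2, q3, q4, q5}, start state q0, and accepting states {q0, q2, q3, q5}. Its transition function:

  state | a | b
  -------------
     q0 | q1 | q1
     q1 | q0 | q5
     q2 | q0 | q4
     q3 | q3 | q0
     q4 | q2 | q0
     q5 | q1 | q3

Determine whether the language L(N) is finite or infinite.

State q0 is reachable from the start and can reach an accepting state, and it lies on the cycle q0 → q1 → q0.
Traversing that cycle any number of times yields accepted strings of unbounded length, so the language is infinite.

infinite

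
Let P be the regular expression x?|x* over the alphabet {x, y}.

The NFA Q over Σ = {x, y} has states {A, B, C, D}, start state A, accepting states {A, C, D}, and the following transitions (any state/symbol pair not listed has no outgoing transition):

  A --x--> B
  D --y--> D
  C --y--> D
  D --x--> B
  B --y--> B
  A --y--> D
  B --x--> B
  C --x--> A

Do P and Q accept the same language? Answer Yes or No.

No

The string x is accepted by P but rejected by Q.
So L(P) ≠ L(Q).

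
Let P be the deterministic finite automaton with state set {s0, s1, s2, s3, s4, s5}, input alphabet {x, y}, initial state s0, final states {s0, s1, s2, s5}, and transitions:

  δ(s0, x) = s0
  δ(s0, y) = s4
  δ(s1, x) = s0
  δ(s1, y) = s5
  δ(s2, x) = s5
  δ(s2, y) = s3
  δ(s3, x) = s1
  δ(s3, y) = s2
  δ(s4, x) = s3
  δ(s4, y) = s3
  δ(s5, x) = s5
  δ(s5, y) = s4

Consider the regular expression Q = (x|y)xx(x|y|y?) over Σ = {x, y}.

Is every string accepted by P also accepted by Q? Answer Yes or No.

The empty string ε is in L(P) but not in L(Q).
So L(P) ⊄ L(Q).

No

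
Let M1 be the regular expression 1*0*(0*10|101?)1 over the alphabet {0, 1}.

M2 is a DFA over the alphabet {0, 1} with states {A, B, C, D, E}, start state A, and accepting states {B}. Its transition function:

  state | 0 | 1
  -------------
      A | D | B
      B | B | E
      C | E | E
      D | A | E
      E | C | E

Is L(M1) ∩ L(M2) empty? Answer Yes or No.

Converting the expression M1 to a DFA (subset construction, then merging equivalent states) gives the minimal DFA with states {r0, r1, r2, r3, r4, r5, r6, r7, r8, r9}, start state r0, accepting states {r7, r8, r9} and transitions r0: 0→r1, 1→r2; r1: 0→r1, 1→r3; r2: 0→r4, 1→r2; r3: 0→r5, 1→r6; r4: 0→r1, 1→r7; r5: 0→r6, 1→r8; r6: 0→r6, 1→r6; r7: 0→r5, 1→r9; r8: 0→r6, 1→r9; r9: 0→r6, 1→r6.
Exploring the product automaton M1 × M2 from the start pair (r0, A), following both machines on each input symbol, reaches 20 state pairs: (r0, A), (r1, D), (r2, B), (r1, A), (r3, E), (r4, B), (r2, E), (r3, B), (r5, C), (r6, E), (r1, B), (r7, E), (r4, C), (r5, B), (r8, E), (r6, C), (r9, E), (r1, E), (r6, B), (r1, C).
M1 accepts in {r7, r8, r9} and M2 accepts in {B}; no reachable pair has both components accepting, so no string drives both machines to acceptance simultaneously and L(M1) ∩ L(M2) = ∅.
So no string is accepted by both, and the intersection is empty.

Yes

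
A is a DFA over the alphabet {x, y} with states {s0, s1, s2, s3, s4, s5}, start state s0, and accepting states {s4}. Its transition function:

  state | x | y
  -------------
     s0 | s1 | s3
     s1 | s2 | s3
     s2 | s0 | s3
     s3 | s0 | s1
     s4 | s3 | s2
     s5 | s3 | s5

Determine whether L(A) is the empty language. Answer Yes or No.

Yes

The states reachable from the start state are {s0, s1, s2, s3}.
None of the accepting states {s4} is reachable, so no string is accepted and L(A) = ∅.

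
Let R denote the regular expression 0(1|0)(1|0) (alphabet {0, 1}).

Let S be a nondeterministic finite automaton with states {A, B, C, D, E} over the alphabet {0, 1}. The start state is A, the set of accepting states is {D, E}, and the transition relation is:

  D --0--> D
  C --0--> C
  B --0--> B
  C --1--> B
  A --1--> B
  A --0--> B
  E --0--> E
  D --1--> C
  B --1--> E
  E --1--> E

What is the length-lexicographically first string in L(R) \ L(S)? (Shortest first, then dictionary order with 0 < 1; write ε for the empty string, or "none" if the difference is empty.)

The string 000 is accepted by R but not by S.
No shorter string lies in the difference, and 000 is the lexicographically first length-3 string in L(R) \ L(S).

000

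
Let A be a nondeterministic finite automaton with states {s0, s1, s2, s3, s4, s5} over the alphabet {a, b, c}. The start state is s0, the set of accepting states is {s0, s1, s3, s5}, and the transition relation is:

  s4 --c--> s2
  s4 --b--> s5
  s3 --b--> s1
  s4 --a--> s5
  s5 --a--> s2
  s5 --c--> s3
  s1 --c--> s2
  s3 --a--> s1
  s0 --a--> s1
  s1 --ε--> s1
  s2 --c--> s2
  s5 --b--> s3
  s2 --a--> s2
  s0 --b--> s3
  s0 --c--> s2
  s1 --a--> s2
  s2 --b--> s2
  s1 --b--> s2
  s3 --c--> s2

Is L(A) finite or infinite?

finite

The useful states (reachable from s0 and able to reach an accepting state) are {s0, s1, s3}.
Restricted to these states the transition graph has no cycle, so every accepting path has bounded length and L is finite.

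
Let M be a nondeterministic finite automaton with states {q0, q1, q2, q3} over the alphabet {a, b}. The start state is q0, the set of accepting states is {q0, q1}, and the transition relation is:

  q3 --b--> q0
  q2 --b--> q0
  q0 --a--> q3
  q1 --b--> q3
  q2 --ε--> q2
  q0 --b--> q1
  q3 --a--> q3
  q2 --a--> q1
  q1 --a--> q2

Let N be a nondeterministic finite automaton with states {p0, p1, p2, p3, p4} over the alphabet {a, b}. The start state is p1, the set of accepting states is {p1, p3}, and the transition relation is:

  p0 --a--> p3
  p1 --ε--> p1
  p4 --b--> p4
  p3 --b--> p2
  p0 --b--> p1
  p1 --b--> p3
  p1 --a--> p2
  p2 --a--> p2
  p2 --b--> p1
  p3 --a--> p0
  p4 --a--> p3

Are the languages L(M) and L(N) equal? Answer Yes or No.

Yes

Exploring the product automaton M × N from the start pair (q0, p1), following both machines on each input symbol, reaches 4 state pairs: (q0, p1), (q3, p2), (q1, p3), (q2, p0).
M accepts in {q0, q1} and N accepts in {p1, p3}. In every reachable pair the two components are either both accepting — (q0, p1), (q1, p3) — or both non-accepting, so no string is accepted by exactly one of the machines: L(M) \ L(N) and L(N) \ L(M) are both empty.
Hence every string is accepted by M iff it is accepted by N, and the two languages coincide.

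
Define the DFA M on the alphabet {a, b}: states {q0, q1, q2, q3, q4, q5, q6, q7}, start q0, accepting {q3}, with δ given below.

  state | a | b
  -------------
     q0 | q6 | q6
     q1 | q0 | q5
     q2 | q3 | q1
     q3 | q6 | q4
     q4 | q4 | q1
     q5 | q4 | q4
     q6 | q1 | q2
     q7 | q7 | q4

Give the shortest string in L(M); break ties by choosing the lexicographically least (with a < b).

A breadth-first search from q0 reaches an accepting state first via the path q0 → q6 → q2 → q3 on input aba.
No string of length < 3 is accepted (BFS exhausts all shorter strings without reaching an accepting state), and aba is the lexicographically least accepting string of length 3.

aba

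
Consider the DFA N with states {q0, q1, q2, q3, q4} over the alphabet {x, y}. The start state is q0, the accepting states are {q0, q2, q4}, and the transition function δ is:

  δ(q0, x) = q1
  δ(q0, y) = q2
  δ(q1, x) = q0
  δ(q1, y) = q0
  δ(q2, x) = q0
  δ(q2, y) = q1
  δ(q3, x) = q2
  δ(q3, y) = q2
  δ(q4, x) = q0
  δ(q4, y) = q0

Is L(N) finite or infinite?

infinite

State q0 is reachable from the start and can reach an accepting state, and it lies on the cycle q0 → q1 → q0.
Traversing that cycle any number of times yields accepted strings of unbounded length, so the language is infinite.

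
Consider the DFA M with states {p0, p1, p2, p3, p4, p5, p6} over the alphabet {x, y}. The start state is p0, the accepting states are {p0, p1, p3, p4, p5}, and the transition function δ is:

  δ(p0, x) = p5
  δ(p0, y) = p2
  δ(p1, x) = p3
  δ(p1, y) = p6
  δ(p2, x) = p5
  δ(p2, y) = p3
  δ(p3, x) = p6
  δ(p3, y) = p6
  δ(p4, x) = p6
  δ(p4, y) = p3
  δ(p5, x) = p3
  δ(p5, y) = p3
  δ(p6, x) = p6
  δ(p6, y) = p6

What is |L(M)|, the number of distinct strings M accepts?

8

The useful subgraph on states {p0, p2, p3, p5} is acyclic, so L(M) is finite; the longest accepting path visits 4 useful states, giving maximum string length 3.
Counting accepting paths from p0 by length: 1 of length 0, 1 of length 1, 4 of length 2, 2 of length 3. Total 8.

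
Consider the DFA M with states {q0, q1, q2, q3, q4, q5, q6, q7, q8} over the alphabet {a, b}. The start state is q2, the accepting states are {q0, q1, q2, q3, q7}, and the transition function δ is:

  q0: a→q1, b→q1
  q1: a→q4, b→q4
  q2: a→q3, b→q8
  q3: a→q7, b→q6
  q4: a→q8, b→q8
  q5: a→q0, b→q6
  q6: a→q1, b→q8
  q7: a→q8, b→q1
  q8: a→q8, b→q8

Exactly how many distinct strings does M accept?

The useful subgraph on states {q1, q2, q3, q6, q7} is acyclic, so L(M) is finite; the longest accepting path visits 4 useful states, giving maximum string length 3.
Counting accepting paths from q2 by length: 1 of length 0, 1 of length 1, 1 of length 2, 2 of length 3. Total 5.

5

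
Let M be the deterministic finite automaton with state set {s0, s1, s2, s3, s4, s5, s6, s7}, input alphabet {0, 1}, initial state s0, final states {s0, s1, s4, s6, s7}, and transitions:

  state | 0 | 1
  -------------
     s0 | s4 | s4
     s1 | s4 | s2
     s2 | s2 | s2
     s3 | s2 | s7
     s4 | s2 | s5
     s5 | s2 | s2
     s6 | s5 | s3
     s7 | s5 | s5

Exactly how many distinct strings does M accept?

The useful subgraph on states {s0, s4} is acyclic, so L(M) is finite; the longest accepting path visits 2 useful states, giving maximum string length 1.
Counting accepting paths from s0 by length: 1 of length 0, 2 of length 1. Total 3.

3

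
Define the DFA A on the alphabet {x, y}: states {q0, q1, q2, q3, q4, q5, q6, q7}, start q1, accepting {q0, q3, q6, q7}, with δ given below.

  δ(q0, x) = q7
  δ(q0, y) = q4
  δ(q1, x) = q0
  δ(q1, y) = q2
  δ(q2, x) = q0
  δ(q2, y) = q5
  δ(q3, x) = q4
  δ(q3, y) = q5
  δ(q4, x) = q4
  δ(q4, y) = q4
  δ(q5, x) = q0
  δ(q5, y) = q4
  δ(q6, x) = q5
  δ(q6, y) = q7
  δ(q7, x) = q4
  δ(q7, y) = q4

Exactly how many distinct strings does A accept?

6

The useful subgraph on states {q0, q1, q2, q5, q7} is acyclic, so L(A) is finite; the longest accepting path visits 5 useful states, giving maximum string length 4.
Counting accepting paths from q1 by length: 1 of length 1, 2 of length 2, 2 of length 3, 1 of length 4. Total 6.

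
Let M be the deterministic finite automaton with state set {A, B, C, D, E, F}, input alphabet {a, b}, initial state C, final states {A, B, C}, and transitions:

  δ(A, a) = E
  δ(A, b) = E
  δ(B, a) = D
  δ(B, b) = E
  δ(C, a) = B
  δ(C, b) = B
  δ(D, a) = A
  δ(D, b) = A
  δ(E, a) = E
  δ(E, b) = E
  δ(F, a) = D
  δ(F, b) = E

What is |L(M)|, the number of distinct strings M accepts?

The useful subgraph on states {A, B, C, D} is acyclic, so L(M) is finite; the longest accepting path visits 4 useful states, giving maximum string length 3.
Counting accepting paths from C by length: 1 of length 0, 2 of length 1, 4 of length 3. Total 7.

7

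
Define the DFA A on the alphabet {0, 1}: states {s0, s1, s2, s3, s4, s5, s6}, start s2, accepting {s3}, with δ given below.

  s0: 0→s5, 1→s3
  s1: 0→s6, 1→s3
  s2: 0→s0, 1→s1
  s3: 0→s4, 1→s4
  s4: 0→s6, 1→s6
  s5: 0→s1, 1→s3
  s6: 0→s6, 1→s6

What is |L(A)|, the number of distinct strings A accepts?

4

The useful subgraph on states {s0, s1, s2, s3, s5} is acyclic, so L(A) is finite; the longest accepting path visits 5 useful states, giving maximum string length 4.
Counting accepting paths from s2 by length: 2 of length 2, 1 of length 3, 1 of length 4. Total 4.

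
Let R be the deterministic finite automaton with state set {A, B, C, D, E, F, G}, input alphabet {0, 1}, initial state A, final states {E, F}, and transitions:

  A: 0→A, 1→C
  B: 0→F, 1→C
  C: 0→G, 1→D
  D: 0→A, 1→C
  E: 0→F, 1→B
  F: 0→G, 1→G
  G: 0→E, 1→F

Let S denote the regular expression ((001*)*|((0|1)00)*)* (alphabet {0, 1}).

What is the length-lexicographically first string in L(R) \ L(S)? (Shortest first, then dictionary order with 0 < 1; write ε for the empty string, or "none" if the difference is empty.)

101

The string 101 is accepted by R but not by S.
No shorter string lies in the difference, and 101 is the lexicographically first length-3 string in L(R) \ L(S).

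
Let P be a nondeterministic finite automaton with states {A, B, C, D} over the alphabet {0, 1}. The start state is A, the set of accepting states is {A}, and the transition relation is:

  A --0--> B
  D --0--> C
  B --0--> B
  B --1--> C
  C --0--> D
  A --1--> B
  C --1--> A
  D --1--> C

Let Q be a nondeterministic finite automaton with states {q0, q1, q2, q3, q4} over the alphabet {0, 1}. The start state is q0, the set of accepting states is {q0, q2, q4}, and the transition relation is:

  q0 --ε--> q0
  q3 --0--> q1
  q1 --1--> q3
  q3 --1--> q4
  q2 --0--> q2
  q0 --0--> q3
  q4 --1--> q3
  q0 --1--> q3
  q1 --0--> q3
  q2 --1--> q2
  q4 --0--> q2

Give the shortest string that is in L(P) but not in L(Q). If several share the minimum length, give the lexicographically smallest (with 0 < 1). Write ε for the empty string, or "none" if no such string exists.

011

The string 011 is accepted by P but not by Q.
No shorter string lies in the difference, and 011 is the lexicographically first length-3 string in L(P) \ L(Q).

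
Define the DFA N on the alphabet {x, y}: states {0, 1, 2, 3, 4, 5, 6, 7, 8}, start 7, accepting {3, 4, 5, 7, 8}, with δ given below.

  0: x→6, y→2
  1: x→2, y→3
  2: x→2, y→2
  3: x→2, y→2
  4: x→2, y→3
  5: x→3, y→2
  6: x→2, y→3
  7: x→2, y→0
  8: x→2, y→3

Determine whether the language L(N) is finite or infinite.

finite

The useful states (reachable from 7 and able to reach an accepting state) are {0, 3, 6, 7}.
Restricted to these states the transition graph has no cycle, so every accepting path has bounded length and L is finite.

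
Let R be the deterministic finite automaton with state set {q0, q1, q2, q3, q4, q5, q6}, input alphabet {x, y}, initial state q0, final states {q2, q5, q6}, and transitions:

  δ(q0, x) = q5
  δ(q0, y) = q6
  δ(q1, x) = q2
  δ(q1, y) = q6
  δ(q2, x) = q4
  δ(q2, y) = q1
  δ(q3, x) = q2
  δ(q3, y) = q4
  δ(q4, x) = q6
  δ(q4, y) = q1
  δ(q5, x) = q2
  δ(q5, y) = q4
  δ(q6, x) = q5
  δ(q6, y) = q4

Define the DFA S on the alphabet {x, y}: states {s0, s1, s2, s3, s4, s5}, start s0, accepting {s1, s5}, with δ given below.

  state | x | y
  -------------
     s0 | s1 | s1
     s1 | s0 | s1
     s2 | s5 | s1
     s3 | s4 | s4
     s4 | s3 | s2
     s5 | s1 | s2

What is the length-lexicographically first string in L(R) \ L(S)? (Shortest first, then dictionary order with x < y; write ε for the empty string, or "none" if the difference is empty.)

The string xx is accepted by R but not by S.
No shorter string lies in the difference, and xx is the lexicographically first length-2 string in L(R) \ L(S).

xx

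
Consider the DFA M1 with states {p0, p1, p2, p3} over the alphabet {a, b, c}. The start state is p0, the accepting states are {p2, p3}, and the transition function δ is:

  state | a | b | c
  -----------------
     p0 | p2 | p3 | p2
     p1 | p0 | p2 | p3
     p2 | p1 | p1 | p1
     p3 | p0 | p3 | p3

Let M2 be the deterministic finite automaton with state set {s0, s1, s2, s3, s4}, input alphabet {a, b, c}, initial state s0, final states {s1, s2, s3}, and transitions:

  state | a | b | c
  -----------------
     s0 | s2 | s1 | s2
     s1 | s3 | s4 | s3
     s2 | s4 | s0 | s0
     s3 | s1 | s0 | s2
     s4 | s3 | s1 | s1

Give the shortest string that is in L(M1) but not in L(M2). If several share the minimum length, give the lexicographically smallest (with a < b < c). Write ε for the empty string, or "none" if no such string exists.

bb

The string bb is accepted by M1 but not by M2.
No shorter string lies in the difference, and bb is the lexicographically first length-2 string in L(M1) \ L(M2).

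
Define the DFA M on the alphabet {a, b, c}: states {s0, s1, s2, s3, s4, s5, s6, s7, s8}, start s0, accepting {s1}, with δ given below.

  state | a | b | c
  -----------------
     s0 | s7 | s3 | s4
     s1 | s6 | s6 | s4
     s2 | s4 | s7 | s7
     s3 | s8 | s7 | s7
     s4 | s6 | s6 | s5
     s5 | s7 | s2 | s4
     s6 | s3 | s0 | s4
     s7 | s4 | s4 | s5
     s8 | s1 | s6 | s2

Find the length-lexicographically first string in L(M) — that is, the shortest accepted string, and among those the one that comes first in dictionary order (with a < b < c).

baa

A breadth-first search from s0 reaches an accepting state first via the path s0 → s3 → s8 → s1 on input baa.
No string of length < 3 is accepted (BFS exhausts all shorter strings without reaching an accepting state), and baa is the lexicographically least accepting string of length 3.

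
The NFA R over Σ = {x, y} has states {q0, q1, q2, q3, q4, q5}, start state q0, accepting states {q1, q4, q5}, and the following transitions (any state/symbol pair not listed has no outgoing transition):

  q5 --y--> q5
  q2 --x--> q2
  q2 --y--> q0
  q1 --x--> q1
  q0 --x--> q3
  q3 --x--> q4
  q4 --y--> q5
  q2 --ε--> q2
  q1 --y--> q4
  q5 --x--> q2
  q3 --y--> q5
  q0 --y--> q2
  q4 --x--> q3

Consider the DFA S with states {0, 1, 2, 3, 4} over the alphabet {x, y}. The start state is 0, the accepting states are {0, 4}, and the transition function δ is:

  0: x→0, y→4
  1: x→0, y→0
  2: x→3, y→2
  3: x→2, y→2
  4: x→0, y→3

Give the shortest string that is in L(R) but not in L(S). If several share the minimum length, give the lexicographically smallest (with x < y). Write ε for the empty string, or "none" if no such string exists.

xyy

The string xyy is accepted by R but not by S.
No shorter string lies in the difference, and xyy is the lexicographically first length-3 string in L(R) \ L(S).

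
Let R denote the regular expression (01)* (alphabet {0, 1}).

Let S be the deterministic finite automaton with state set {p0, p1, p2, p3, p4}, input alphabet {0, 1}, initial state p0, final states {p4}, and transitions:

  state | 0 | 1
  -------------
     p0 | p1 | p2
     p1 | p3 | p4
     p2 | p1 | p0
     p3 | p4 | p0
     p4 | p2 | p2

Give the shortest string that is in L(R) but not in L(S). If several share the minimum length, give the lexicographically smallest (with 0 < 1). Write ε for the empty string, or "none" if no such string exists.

ε

The empty string ε is accepted by R but not by S.
Since ε is the unique shortest string, it is the required witness.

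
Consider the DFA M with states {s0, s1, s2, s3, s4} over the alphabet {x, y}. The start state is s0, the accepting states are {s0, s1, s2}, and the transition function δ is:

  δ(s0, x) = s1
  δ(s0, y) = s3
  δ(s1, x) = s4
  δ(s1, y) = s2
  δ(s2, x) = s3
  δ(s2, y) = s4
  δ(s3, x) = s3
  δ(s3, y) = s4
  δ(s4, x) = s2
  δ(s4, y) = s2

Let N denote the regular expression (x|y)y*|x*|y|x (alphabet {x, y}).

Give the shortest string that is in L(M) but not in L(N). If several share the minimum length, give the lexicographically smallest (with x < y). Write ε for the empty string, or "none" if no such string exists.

xxy

The string xxy is accepted by M but not by N.
No shorter string lies in the difference, and xxy is the lexicographically first length-3 string in L(M) \ L(N).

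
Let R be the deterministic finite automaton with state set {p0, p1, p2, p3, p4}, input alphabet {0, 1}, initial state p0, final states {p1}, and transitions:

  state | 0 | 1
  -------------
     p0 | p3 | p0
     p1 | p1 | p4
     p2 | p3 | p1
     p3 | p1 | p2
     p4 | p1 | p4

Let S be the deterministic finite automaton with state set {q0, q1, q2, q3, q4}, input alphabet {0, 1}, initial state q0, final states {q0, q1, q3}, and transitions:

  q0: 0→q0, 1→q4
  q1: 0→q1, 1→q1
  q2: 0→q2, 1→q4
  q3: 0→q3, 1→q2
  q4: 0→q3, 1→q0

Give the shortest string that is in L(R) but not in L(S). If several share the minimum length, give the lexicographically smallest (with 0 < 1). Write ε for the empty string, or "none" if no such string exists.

The string 1011 is accepted by R but not by S.
No shorter string lies in the difference, and 1011 is the lexicographically first length-4 string in L(R) \ L(S).

1011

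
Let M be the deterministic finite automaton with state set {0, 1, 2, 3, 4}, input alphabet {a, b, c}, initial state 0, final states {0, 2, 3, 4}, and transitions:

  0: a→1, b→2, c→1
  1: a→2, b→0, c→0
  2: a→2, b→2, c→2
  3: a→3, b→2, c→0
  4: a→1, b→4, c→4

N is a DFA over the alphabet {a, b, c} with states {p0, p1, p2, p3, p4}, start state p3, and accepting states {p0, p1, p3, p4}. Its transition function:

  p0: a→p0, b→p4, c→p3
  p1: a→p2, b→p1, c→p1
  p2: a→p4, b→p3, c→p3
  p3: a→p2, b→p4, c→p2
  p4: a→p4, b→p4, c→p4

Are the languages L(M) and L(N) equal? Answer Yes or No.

Exploring the product automaton M × N from the start pair (0, p3), following both machines on each input symbol, reaches 3 state pairs: (0, p3), (1, p2), (2, p4).
M accepts in {0, 2, 3, 4} and N accepts in {p0, p1, p3, p4}. In every reachable pair the two components are either both accepting — (0, p3), (2, p4) — or both non-accepting, so no string is accepted by exactly one of the machines: L(M) \ L(N) and L(N) \ L(M) are both empty.
Hence every string is accepted by M iff it is accepted by N, and the two languages coincide.

Yes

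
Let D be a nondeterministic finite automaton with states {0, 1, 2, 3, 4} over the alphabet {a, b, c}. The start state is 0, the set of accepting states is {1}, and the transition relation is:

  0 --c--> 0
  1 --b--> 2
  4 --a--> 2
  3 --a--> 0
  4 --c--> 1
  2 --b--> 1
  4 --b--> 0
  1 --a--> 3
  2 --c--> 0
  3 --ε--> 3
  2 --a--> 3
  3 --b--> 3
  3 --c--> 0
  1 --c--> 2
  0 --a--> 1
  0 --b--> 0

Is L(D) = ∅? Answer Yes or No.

No

The string a is accepted: the run 0 → 1 ends in the accepting state 1.
Since at least one string is accepted, L(D) is not empty.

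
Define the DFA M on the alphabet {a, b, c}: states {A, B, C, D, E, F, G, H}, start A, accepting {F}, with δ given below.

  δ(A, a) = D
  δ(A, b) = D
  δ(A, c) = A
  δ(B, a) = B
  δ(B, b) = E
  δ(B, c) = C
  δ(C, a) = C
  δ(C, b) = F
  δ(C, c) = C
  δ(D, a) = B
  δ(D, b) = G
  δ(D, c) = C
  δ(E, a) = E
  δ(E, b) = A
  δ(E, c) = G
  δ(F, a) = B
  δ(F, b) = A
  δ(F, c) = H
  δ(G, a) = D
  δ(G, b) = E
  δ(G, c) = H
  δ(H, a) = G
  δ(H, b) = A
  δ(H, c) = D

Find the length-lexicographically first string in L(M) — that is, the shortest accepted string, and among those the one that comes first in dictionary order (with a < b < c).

A breadth-first search from A reaches an accepting state first via the path A → D → C → F on input acb.
No string of length < 3 is accepted (BFS exhausts all shorter strings without reaching an accepting state), and acb is the lexicographically least accepting string of length 3.

acb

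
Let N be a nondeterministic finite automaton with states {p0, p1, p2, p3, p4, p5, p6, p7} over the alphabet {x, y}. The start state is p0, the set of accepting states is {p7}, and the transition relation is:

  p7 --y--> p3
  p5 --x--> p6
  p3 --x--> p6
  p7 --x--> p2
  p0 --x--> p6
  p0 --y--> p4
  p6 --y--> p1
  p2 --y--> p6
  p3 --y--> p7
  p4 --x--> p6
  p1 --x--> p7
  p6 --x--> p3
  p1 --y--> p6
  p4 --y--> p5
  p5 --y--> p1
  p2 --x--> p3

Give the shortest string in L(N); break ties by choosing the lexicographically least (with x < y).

xxy

A breadth-first search from p0 reaches an accepting state first via the path p0 → p6 → p3 → p7 on input xxy.
No string of length < 3 is accepted (BFS exhausts all shorter strings without reaching an accepting state), and xxy is the lexicographically least accepting string of length 3.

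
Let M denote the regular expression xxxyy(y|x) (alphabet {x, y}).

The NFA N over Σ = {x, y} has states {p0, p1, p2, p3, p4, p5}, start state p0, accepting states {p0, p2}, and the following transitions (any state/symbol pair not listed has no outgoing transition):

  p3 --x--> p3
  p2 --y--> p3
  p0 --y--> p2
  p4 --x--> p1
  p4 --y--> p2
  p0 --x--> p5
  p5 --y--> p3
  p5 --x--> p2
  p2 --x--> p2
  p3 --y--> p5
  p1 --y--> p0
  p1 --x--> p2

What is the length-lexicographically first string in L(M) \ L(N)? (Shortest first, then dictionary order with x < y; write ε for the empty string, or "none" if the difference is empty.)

The string xxxyyy is accepted by M but not by N.
No shorter string lies in the difference, and xxxyyy is the lexicographically first length-6 string in L(M) \ L(N).

xxxyyy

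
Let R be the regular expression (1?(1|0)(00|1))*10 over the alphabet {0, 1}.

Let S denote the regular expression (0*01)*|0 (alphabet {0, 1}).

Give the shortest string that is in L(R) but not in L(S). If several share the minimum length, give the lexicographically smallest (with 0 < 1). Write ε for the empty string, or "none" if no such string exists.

10

The string 10 is accepted by R but not by S.
No shorter string lies in the difference, and 10 is the lexicographically first length-2 string in L(R) \ L(S).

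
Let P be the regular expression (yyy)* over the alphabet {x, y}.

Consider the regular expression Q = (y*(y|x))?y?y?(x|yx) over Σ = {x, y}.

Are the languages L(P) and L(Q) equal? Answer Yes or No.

No

The empty string ε is accepted by P but rejected by Q.
So L(P) ≠ L(Q).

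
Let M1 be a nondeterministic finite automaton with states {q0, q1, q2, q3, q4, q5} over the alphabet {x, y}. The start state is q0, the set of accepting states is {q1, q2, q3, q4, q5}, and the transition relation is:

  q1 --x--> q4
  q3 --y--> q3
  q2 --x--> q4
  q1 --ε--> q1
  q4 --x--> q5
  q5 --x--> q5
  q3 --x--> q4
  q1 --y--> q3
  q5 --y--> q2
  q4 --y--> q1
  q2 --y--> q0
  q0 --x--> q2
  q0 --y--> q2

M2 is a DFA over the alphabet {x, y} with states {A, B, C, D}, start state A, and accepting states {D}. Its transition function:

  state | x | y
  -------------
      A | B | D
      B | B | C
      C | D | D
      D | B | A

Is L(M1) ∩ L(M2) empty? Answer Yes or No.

The string y is accepted by both M1 and M2.
Hence L(M1) ∩ L(M2) ≠ ∅.

No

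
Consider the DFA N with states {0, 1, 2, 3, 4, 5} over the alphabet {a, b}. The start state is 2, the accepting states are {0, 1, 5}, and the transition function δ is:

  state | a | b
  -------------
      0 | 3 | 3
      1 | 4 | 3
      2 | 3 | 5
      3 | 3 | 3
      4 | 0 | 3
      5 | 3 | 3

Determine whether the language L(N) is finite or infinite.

The useful states (reachable from 2 and able to reach an accepting state) are {2, 5}.
Restricted to these states the transition graph has no cycle, so every accepting path has bounded length and L is finite.

finite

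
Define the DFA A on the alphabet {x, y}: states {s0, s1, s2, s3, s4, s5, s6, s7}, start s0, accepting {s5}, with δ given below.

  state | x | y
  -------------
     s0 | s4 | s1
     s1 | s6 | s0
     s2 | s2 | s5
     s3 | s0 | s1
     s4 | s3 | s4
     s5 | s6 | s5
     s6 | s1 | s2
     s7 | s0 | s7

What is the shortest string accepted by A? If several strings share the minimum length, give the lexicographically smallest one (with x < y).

yxyy

A breadth-first search from s0 reaches an accepting state first via the path s0 → s1 → s6 → s2 → s5 on input yxyy.
No string of length < 4 is accepted (BFS exhausts all shorter strings without reaching an accepting state), and yxyy is the lexicographically least accepting string of length 4.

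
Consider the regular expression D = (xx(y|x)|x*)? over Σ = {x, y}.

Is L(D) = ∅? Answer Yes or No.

The empty string ε matches the expression, so it belongs to L(D).
Since L(D) contains at least one string, it is not empty.

No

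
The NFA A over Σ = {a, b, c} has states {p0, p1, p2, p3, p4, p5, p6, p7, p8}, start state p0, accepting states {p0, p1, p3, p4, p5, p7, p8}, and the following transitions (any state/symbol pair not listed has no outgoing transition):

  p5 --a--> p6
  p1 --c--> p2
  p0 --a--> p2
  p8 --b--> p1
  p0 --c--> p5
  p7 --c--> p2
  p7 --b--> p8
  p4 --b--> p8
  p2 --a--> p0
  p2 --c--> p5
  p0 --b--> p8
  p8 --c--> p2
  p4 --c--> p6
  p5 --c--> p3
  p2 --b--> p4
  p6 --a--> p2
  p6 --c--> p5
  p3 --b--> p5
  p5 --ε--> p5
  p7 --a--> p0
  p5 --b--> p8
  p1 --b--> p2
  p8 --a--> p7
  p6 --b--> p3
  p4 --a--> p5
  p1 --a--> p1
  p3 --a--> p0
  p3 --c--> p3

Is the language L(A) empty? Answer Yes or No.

The empty string ε is accepted: the run p0 ends in the accepting state p0.
Since at least one string is accepted, L(A) is not empty.

No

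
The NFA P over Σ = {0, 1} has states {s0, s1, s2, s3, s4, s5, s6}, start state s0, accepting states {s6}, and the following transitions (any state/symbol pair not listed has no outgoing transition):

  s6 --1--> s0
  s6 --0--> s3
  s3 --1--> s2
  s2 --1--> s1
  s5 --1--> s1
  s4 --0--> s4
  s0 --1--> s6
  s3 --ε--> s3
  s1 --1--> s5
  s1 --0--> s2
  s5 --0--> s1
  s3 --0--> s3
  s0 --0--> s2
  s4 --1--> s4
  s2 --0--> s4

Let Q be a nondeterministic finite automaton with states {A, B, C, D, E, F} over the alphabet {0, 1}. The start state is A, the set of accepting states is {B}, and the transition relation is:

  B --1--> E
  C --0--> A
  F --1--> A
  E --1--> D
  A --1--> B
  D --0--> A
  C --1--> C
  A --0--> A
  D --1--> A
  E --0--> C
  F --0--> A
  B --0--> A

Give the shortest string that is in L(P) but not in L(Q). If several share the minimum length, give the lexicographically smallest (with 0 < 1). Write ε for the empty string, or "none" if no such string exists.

The string 111 is accepted by P but not by Q.
No shorter string lies in the difference, and 111 is the lexicographically first length-3 string in L(P) \ L(Q).

111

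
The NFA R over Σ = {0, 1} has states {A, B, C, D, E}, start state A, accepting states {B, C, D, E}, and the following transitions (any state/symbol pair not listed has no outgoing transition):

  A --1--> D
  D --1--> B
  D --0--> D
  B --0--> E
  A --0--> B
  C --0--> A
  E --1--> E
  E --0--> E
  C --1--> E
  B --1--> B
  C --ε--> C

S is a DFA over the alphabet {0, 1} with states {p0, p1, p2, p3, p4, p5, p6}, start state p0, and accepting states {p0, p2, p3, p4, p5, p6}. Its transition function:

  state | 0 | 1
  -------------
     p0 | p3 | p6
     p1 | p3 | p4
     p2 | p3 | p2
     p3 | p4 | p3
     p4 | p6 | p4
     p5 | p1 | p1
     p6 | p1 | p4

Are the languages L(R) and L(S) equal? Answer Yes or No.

No

The string 10 is accepted by R but rejected by S.
So L(R) ≠ L(S).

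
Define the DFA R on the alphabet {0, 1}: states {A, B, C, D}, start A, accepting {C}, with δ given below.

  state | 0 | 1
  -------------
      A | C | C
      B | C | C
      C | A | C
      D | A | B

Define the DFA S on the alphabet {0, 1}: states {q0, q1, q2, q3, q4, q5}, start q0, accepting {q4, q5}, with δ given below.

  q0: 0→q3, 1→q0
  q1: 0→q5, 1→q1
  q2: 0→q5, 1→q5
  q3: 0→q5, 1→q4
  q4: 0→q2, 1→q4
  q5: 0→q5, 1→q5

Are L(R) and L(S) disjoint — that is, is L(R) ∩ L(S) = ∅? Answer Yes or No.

The string 01 is accepted by both R and S.
Hence L(R) ∩ L(S) ≠ ∅.

No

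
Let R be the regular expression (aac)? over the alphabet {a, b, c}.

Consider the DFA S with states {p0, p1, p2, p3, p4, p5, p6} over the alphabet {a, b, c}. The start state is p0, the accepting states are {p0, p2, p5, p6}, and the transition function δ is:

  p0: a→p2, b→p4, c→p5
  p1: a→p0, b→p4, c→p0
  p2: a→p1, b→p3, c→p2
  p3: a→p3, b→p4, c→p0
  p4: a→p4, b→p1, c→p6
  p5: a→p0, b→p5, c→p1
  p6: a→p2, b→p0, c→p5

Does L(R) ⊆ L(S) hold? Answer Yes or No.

Yes

Converting the expression R to a DFA (subset construction, then merging equivalent states) gives the minimal DFA with states {r0, r1, r2, r3, r4}, start state r0, accepting states {r0, r4} and transitions r0: a→r1, b→r2, c→r2; r1: a→r3, b→r2, c→r2; r2: a→r2, b→r2, c→r2; r3: a→r2, b→r2, c→r4; r4: a→r2, b→r2, c→r2.
Exploring the product automaton R × S from the start pair (r0, p0), following both machines on each input symbol, reaches 11 state pairs: (r0, p0), (r1, p2), (r2, p4), (r2, p5), (r3, p1), (r2, p3), (r2, p2), (r2, p1), (r2, p6), (r2, p0), (r4, p0).
R accepts in {r0, r4} and S accepts in {p0, p2, p5, p6}. The reachable pairs whose R-component is accepting are (r0, p0), (r4, p0); in each of them the S-component is accepting too, so the product for L(R) \ L(S) (R-component accepting, S-component rejecting) has no reachable accepting pair and the difference is empty.
Hence every string in L(R) is also in L(S).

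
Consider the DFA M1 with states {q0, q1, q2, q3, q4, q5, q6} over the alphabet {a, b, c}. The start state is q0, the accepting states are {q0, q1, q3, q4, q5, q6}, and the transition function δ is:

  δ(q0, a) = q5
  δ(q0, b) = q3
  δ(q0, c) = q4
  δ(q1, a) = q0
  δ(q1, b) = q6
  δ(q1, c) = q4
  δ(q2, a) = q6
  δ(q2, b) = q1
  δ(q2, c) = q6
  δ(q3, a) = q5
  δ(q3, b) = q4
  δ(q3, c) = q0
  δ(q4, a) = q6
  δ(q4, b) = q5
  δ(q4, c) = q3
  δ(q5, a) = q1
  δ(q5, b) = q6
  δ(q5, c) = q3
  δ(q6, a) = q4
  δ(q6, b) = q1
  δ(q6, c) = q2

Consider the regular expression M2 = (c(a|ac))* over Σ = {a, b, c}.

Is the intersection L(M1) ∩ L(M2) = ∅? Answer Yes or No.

The empty string ε is accepted by both M1 and M2.
Hence L(M1) ∩ L(M2) ≠ ∅.

No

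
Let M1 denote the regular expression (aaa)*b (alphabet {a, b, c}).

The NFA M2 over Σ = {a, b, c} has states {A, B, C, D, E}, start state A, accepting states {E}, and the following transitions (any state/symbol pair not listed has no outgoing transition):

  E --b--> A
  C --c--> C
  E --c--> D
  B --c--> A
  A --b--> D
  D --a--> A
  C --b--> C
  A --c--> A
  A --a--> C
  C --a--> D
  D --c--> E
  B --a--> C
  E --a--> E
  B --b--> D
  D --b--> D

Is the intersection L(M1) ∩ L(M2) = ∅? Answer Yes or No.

Converting the expression M1 to a DFA (subset construction, then merging equivalent states) gives the minimal DFA with states {r0, r1, r2, r3, r4}, start state r0, accepting states {r2} and transitions r0: a→r1, b→r2, c→r3; r1: a→r4, b→r3, c→r3; r2: a→r3, b→r3, c→r3; r3: a→r3, b→r3, c→r3; r4: a→r0, b→r3, c→r3.
Exploring the product automaton M1 × M2 from the start pair (r0, A), following both machines on each input symbol, reaches 8 state pairs: (r0, A), (r1, C), (r2, D), (r3, A), (r4, D), (r3, C), (r3, D), (r3, E).
M1 accepts in {r2} and M2 accepts in {E}; no reachable pair has both components accepting, so no string drives both machines to acceptance simultaneously and L(M1) ∩ L(M2) = ∅.
So no string is accepted by both, and the intersection is empty.

Yes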